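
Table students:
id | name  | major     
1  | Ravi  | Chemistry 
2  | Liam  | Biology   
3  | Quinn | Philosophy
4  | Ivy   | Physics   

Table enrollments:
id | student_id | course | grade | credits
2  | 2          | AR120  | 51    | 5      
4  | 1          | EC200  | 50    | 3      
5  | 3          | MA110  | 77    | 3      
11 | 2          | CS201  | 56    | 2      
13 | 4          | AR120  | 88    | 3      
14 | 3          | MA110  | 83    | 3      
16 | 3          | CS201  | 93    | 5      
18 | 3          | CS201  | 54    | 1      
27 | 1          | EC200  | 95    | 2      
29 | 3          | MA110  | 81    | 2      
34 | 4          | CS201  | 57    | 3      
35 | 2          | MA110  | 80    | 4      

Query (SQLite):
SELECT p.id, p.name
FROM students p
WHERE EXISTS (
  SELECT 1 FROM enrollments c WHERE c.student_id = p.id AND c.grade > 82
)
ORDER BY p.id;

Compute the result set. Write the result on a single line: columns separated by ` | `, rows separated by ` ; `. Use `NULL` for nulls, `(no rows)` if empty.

1 | Ravi ; 3 | Quinn ; 4 | Ivy

For each students row, check whether any enrollments with matching student_id has grade > 82.
Keep rows where that is true.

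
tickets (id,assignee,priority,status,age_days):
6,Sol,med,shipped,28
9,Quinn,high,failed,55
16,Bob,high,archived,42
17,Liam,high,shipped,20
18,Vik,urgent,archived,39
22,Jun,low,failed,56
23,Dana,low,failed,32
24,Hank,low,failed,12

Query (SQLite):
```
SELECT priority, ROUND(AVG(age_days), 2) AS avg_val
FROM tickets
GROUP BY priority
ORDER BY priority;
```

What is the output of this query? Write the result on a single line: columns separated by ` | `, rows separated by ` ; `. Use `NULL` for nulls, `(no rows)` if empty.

high | 39 ; low | 33.33 ; med | 28 ; urgent | 39

Partition tickets by priority; compute ROUND(AVG(age_days), 2) within each group.
  high: ids {9, 16, 17} → ROUND(AVG(age_days), 2)=39
  low: ids {22, 23, 24} → ROUND(AVG(age_days), 2)=33.33
  med: ids {6} → ROUND(AVG(age_days), 2)=28
  urgent: ids {18} → ROUND(AVG(age_days), 2)=39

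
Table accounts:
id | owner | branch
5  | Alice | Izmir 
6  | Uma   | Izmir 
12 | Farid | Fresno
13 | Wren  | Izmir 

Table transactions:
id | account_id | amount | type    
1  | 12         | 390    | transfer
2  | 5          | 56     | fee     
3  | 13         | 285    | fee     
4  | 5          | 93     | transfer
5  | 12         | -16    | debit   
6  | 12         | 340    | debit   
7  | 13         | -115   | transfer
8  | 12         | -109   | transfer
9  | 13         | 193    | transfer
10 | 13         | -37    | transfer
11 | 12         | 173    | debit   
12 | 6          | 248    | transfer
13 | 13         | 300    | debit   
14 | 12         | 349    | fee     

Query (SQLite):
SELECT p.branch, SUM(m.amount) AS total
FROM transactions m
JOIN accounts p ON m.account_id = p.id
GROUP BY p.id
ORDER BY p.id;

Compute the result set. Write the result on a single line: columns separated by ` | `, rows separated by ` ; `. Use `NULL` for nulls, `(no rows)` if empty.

Join each transactions row to its accounts via account_id.
Group joined rows by accounts.id; compute SUM(m.amount) per group.
  5: ids {2, 4} → SUM(m.amount)=149
  6: ids {12} → SUM(m.amount)=248
  12: ids {1, 5, 6, 8, 11, 14} → SUM(m.amount)=1127
  13: ids {3, 7, 9, 10, 13} → SUM(m.amount)=626

Izmir | 149 ; Izmir | 248 ; Fresno | 1127 ; Izmir | 626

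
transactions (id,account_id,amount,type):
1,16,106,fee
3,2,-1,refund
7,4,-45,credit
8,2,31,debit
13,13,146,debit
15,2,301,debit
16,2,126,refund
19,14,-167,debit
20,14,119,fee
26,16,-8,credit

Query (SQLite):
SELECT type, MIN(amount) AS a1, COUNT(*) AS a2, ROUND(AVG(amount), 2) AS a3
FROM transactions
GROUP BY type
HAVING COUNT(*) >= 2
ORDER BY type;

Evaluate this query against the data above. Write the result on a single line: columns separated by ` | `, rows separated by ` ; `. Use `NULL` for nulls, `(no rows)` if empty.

Group transactions by type.
Per group compute: MIN(amount), COUNT(*), ROUND(AVG(amount), 2).
HAVING: drop groups with fewer than 2 rows.
  credit: ids {7, 26} → MIN(amount)=-45, COUNT(*)=2, ROUND(AVG(amount), 2)=-26.5
  debit: ids {8, 13, 15, 19} → MIN(amount)=-167, COUNT(*)=4, ROUND(AVG(amount), 2)=77.75
  fee: ids {1, 20} → MIN(amount)=106, COUNT(*)=2, ROUND(AVG(amount), 2)=112.5
  refund: ids {3, 16} → MIN(amount)=-1, COUNT(*)=2, ROUND(AVG(amount), 2)=62.5

credit | -45 | 2 | -26.5 ; debit | -167 | 4 | 77.75 ; fee | 106 | 2 | 112.5 ; refund | -1 | 2 | 62.5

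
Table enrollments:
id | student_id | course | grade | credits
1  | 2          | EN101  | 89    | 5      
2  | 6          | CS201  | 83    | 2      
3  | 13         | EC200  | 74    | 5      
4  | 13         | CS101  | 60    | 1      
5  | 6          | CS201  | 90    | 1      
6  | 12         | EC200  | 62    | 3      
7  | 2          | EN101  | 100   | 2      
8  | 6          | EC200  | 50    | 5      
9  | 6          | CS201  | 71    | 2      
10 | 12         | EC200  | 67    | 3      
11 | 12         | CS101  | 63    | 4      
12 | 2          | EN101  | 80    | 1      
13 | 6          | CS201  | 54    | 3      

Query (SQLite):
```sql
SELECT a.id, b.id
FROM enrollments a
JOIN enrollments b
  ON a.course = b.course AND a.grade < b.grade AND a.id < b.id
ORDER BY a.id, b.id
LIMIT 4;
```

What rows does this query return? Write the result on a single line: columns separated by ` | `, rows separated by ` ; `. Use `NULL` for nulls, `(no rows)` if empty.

Pairs (a,b) with same course, a.grade < b.grade, a.id < b.id.
course groups: CS101:{4,11} CS201:{2,5,9,13} EC200:{3,6,8,10} EN101:{1,7,12}
Ordered by (a.id, b.id); first 4.

1 | 7 ; 2 | 5 ; 4 | 11 ; 6 | 10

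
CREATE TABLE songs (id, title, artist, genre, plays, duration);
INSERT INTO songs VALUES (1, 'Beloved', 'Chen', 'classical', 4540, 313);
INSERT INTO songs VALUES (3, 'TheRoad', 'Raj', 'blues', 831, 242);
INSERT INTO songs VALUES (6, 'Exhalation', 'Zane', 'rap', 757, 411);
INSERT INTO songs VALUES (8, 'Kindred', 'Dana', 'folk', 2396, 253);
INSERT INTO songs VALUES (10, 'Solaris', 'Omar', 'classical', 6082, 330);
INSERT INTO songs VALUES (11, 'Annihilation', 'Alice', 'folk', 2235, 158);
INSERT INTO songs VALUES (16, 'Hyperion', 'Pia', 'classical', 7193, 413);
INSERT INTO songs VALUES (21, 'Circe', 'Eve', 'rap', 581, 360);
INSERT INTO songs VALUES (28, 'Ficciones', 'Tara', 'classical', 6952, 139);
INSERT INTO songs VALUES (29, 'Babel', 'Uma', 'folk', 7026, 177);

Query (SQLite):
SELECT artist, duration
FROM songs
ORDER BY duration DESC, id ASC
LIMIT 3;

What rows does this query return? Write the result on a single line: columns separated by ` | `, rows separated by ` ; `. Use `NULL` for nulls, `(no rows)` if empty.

Pia | 413 ; Zane | 411 ; Eve | 360

Sort by duration desc, tiebreak id asc: (413, id=16), (411, id=6), (360, id=21), (330, id=10), (313, id=1), (253, id=8) …. Take first 3.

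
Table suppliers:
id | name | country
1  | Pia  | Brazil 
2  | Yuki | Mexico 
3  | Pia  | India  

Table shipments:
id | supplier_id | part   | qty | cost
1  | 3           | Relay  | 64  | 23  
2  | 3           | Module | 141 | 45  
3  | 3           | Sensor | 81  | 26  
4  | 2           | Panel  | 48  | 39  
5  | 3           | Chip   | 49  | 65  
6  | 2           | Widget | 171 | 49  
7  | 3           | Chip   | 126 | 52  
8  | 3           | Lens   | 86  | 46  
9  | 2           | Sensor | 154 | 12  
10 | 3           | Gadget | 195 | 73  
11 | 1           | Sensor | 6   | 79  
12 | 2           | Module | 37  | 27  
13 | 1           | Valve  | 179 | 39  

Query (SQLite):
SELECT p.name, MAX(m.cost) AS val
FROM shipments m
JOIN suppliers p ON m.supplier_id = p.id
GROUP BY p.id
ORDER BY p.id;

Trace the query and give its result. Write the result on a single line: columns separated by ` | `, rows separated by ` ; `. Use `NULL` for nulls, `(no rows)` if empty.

Join each shipments row to its suppliers via supplier_id.
Group joined rows by suppliers.id; compute MAX(m.cost) per group.
  1: ids {11, 13} → MAX(m.cost)=79
  2: ids {4, 6, 9, 12} → MAX(m.cost)=49
  3: ids {1, 2, 3, 5, 7, 8, 10} → MAX(m.cost)=73

Pia | 79 ; Yuki | 49 ; Pia | 73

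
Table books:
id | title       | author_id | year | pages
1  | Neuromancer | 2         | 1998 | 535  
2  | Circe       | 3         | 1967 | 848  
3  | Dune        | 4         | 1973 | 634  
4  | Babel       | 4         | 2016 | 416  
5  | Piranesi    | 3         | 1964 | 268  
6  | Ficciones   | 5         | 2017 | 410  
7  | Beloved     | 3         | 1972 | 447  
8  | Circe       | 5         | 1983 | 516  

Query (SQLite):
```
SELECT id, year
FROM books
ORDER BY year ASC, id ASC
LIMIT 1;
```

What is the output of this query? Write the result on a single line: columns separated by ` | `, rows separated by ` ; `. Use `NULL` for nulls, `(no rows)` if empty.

5 | 1964

Sort by year asc, tiebreak id asc: (1964, id=5), (1967, id=2), (1972, id=7), (1973, id=3) …. Take first 1.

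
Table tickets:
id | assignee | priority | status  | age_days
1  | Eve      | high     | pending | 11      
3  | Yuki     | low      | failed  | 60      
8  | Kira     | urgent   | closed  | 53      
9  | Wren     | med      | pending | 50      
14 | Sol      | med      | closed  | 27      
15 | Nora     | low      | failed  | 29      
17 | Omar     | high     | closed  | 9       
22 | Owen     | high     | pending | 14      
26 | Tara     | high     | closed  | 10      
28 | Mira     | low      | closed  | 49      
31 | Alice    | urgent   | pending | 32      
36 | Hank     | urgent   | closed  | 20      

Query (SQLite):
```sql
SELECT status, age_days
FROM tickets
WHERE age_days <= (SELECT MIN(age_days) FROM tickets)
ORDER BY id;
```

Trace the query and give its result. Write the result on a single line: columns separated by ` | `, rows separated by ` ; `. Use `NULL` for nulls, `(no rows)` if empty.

closed | 9

Scalar subquery: MIN(age_days) over all tickets rows = 9.
Keep rows where age_days <= that value.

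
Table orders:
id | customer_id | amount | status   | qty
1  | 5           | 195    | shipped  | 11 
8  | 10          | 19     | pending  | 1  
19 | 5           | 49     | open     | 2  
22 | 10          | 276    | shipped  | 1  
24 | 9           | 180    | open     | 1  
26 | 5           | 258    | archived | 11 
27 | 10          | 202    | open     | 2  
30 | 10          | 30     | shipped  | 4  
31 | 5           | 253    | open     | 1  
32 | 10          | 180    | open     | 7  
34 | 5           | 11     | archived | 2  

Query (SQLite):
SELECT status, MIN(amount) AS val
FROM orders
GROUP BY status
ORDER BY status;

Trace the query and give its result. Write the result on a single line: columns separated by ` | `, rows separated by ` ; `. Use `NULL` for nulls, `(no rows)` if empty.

Partition orders by status; compute MIN(amount) within each group.
  archived: ids {26, 34} → MIN(amount)=11
  open: ids {19, 24, 27, 31, 32} → MIN(amount)=49
  pending: ids {8} → MIN(amount)=19
  shipped: ids {1, 22, 30} → MIN(amount)=30

archived | 11 ; open | 49 ; pending | 19 ; shipped | 30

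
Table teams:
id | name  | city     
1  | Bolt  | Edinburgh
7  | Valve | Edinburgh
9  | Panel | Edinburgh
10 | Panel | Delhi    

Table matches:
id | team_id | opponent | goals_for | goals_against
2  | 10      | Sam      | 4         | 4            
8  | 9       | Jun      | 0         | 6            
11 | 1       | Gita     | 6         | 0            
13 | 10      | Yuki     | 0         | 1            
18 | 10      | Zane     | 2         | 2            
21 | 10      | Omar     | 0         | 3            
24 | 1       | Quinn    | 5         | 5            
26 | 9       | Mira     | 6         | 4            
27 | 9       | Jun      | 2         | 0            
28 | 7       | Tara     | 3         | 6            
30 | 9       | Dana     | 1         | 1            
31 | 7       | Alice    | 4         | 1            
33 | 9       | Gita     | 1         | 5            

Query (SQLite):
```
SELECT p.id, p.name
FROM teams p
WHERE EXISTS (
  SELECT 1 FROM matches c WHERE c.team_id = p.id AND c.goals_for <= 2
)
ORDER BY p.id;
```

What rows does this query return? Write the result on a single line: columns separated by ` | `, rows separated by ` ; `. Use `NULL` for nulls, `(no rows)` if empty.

For each teams row, check whether any matches with matching team_id has goals_for <= 2.
Keep rows where that is true.

9 | Panel ; 10 | Panel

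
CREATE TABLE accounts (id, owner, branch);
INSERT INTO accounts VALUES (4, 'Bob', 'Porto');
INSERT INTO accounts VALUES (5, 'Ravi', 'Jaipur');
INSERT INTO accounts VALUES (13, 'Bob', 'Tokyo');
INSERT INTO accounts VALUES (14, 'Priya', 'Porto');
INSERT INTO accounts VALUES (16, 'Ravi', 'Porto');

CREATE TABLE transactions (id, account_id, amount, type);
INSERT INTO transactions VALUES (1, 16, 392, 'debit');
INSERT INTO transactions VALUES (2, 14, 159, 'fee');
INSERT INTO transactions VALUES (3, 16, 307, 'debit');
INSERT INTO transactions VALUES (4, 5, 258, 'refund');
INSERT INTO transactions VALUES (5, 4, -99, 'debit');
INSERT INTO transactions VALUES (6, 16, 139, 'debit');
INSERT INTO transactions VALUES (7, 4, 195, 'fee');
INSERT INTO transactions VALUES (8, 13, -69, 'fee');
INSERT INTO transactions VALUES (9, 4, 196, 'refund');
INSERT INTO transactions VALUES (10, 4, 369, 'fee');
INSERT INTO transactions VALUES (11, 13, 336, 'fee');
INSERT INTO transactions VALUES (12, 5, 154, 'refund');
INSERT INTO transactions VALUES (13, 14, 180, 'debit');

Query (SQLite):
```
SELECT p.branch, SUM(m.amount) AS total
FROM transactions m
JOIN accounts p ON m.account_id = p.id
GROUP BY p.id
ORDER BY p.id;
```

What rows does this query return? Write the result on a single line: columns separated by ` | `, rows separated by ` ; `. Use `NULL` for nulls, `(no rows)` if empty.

Porto | 661 ; Jaipur | 412 ; Tokyo | 267 ; Porto | 339 ; Porto | 838

Join each transactions row to its accounts via account_id.
Group joined rows by accounts.id; compute SUM(m.amount) per group.
  4: ids {5, 7, 9, 10} → SUM(m.amount)=661
  5: ids {4, 12} → SUM(m.amount)=412
  13: ids {8, 11} → SUM(m.amount)=267
  14: ids {2, 13} → SUM(m.amount)=339
  16: ids {1, 3, 6} → SUM(m.amount)=838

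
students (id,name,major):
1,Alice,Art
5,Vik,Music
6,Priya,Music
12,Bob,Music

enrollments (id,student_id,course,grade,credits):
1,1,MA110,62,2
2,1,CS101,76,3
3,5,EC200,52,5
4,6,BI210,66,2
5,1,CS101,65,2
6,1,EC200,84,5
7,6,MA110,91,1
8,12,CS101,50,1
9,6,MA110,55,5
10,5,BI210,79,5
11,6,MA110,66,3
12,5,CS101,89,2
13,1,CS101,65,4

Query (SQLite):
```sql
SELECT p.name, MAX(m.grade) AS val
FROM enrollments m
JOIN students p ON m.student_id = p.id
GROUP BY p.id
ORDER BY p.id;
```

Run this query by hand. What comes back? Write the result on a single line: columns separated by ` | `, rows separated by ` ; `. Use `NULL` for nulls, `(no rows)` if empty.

Join each enrollments row to its students via student_id.
Group joined rows by students.id; compute MAX(m.grade) per group.
  1: ids {1, 2, 5, 6, 13} → MAX(m.grade)=84
  5: ids {3, 10, 12} → MAX(m.grade)=89
  6: ids {4, 7, 9, 11} → MAX(m.grade)=91
  12: ids {8} → MAX(m.grade)=50

Alice | 84 ; Vik | 89 ; Priya | 91 ; Bob | 50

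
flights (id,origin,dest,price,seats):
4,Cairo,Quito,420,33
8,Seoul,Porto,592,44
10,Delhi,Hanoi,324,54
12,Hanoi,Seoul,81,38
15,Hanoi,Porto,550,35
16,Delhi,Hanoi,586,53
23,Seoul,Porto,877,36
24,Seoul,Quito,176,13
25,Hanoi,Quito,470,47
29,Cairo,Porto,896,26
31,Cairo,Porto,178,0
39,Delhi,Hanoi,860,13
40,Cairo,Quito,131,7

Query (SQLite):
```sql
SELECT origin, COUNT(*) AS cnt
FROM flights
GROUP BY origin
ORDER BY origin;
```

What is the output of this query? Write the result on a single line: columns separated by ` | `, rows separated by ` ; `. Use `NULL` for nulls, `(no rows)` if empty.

Partition flights by origin; compute COUNT(*) within each group.
  Cairo: ids {4, 29, 31, 40} → COUNT(*)=4
  Delhi: ids {10, 16, 39} → COUNT(*)=3
  Hanoi: ids {12, 15, 25} → COUNT(*)=3
  Seoul: ids {8, 23, 24} → COUNT(*)=3

Cairo | 4 ; Delhi | 3 ; Hanoi | 3 ; Seoul | 3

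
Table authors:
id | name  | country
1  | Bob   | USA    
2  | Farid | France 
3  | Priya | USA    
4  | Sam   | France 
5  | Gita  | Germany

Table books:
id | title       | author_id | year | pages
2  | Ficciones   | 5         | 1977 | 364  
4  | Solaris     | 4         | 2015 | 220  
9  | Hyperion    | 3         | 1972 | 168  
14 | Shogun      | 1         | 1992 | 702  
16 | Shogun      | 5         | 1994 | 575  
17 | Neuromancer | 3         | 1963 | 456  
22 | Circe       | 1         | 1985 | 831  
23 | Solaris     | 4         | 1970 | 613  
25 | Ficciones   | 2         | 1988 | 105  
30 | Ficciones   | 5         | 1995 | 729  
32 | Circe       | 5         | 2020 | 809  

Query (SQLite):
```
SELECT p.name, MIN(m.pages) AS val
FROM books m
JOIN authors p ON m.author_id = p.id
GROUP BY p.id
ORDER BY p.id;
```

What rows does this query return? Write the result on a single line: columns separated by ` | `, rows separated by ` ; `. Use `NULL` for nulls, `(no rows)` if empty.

Bob | 702 ; Farid | 105 ; Priya | 168 ; Sam | 220 ; Gita | 364

Join each books row to its authors via author_id.
Group joined rows by authors.id; compute MIN(m.pages) per group.
  1: ids {14, 22} → MIN(m.pages)=702
  2: ids {25} → MIN(m.pages)=105
  3: ids {9, 17} → MIN(m.pages)=168
  4: ids {4, 23} → MIN(m.pages)=220
  5: ids {2, 16, 30, 32} → MIN(m.pages)=364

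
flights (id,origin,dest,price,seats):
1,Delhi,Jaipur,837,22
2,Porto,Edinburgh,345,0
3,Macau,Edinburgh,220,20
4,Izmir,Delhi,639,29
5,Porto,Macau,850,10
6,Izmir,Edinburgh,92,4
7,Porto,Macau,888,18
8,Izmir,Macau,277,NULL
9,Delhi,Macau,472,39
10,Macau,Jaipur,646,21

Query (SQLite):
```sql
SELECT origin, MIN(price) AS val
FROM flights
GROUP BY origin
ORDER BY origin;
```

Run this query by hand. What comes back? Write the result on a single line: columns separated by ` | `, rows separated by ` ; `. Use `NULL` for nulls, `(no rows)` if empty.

Delhi | 472 ; Izmir | 92 ; Macau | 220 ; Porto | 345

Partition flights by origin; compute MIN(price) within each group.
  Delhi: ids {1, 9} → MIN(price)=472
  Izmir: ids {4, 6, 8} → MIN(price)=92
  Macau: ids {3, 10} → MIN(price)=220
  Porto: ids {2, 5, 7} → MIN(price)=345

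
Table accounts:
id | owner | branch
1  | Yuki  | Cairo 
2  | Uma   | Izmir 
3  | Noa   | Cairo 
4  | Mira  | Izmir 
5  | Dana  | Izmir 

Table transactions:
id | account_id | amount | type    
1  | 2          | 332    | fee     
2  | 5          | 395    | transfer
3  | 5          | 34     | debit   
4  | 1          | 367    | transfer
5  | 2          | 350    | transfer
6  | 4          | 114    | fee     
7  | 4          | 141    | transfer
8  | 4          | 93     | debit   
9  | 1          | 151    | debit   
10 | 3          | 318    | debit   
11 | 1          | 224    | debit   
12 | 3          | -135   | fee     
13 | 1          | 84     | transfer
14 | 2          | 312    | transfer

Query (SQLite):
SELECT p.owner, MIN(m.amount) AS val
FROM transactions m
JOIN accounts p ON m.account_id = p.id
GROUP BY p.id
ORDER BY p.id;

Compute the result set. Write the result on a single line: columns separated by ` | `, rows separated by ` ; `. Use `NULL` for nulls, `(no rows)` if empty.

Yuki | 84 ; Uma | 312 ; Noa | -135 ; Mira | 93 ; Dana | 34

Join each transactions row to its accounts via account_id.
Group joined rows by accounts.id; compute MIN(m.amount) per group.
  1: ids {4, 9, 11, 13} → MIN(m.amount)=84
  2: ids {1, 5, 14} → MIN(m.amount)=312
  3: ids {10, 12} → MIN(m.amount)=-135
  4: ids {6, 7, 8} → MIN(m.amount)=93
  5: ids {2, 3} → MIN(m.amount)=34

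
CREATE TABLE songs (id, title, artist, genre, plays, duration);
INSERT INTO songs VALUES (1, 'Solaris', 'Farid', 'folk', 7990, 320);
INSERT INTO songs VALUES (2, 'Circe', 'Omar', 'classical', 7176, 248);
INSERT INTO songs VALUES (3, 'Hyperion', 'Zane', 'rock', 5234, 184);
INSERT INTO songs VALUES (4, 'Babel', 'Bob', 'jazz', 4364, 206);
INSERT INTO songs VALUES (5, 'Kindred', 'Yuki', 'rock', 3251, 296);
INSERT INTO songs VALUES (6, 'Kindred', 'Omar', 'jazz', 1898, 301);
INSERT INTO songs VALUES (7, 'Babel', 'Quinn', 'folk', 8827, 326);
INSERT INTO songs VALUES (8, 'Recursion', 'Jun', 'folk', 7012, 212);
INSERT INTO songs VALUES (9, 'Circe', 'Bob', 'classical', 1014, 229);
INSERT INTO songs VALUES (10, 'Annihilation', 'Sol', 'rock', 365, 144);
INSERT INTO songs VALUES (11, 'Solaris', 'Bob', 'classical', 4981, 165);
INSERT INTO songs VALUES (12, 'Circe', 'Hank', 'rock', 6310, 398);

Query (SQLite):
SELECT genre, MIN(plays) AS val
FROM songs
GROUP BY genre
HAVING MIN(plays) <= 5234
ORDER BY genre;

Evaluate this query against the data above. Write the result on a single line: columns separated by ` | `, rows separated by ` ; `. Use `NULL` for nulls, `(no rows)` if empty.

classical | 1014 ; jazz | 1898 ; rock | 365

Partition songs by genre; compute MIN(plays) within each group.
HAVING: keep groups where MIN(plays) <= 5234.
  classical: ids {2, 9, 11} → MIN(plays)=1014
  folk: ids {1, 7, 8} → MIN(plays)=7012
  jazz: ids {4, 6} → MIN(plays)=1898
  rock: ids {3, 5, 10, 12} → MIN(plays)=365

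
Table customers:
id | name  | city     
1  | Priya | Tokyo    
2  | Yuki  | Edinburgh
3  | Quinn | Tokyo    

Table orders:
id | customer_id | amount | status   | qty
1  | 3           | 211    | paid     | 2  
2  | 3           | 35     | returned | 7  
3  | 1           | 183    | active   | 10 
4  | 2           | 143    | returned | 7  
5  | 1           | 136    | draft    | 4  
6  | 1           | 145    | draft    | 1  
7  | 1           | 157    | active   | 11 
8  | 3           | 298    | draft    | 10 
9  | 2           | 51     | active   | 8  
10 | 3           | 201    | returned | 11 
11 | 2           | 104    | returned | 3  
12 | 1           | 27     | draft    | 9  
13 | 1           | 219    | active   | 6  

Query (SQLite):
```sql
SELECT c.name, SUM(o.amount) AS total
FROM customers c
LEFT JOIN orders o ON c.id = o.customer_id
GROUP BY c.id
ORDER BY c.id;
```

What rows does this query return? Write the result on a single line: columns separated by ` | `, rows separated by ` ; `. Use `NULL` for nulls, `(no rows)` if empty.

Priya | 867 ; Yuki | 298 ; Quinn | 745

LEFT JOIN keeps every customers row; unmatched ones get NULL for orders columns.
Group by customers.id and compute SUM(o.amount). SUM over an all-NULL group is NULL.
  1: ids {3, 5, 6, 7, 12, 13} → SUM(o.amount)=867
  2: ids {4, 9, 11} → SUM(o.amount)=298
  3: ids {1, 2, 8, 10} → SUM(o.amount)=745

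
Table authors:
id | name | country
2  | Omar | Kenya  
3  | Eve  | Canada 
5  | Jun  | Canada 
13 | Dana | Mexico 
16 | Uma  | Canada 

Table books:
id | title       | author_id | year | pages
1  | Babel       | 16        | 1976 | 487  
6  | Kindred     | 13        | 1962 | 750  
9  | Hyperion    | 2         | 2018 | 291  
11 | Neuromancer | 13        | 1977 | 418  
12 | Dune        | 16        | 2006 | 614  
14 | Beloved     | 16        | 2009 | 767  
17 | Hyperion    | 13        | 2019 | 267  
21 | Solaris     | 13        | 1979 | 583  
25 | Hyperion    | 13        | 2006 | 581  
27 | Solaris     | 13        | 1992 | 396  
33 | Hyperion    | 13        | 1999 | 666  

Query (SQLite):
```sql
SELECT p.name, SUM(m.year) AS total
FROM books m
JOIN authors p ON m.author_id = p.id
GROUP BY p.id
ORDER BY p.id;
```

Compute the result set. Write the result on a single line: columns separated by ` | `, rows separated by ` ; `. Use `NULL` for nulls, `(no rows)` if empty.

Omar | 2018 ; Dana | 13934 ; Uma | 5991

Join each books row to its authors via author_id.
Group joined rows by authors.id; compute SUM(m.year) per group.
  2: ids {9} → SUM(m.year)=2018
  13: ids {6, 11, 17, 21, 25, 27, 33} → SUM(m.year)=13934
  16: ids {1, 12, 14} → SUM(m.year)=5991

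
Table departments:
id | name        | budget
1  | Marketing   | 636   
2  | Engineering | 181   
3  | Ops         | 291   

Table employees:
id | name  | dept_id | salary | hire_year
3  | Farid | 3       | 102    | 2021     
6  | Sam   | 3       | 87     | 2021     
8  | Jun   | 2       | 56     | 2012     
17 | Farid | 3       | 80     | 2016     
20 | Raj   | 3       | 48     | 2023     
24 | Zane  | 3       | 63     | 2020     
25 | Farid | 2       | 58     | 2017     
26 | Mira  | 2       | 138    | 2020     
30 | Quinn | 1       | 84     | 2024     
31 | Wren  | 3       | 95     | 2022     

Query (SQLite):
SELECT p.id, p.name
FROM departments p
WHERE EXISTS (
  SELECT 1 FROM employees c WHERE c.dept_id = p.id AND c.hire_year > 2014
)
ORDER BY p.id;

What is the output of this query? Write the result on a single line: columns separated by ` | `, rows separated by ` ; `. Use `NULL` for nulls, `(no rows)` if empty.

1 | Marketing ; 2 | Engineering ; 3 | Ops

For each departments row, check whether any employees with matching dept_id has hire_year > 2014.
Keep rows where that is true.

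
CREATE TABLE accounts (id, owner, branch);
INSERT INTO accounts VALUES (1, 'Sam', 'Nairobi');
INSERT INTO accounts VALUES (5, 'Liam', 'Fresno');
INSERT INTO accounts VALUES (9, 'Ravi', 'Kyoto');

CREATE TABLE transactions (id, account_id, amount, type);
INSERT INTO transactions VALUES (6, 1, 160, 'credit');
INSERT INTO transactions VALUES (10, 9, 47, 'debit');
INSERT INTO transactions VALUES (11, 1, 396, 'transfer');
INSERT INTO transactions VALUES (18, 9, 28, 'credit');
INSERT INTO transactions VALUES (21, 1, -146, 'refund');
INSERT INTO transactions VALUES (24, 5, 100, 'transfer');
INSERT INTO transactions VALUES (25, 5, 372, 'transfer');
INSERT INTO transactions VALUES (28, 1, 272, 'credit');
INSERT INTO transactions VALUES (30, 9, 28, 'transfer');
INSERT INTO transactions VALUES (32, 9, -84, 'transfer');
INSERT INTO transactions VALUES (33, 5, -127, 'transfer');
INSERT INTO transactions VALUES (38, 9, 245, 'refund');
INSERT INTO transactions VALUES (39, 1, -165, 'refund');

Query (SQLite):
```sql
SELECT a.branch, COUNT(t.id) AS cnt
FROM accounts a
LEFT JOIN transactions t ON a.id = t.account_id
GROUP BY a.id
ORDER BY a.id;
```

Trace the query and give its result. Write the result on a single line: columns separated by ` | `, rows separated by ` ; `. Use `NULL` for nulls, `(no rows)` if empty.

Nairobi | 5 ; Fresno | 3 ; Kyoto | 5

LEFT JOIN keeps every accounts row; unmatched ones get NULL for transactions columns.
Group by accounts.id and compute COUNT(t.id). COUNT(col) of an all-NULL group is 0.
  1: ids {6, 11, 21, 28, 39} → COUNT(t.id)=5
  5: ids {24, 25, 33} → COUNT(t.id)=3
  9: ids {10, 18, 30, 32, 38} → COUNT(t.id)=5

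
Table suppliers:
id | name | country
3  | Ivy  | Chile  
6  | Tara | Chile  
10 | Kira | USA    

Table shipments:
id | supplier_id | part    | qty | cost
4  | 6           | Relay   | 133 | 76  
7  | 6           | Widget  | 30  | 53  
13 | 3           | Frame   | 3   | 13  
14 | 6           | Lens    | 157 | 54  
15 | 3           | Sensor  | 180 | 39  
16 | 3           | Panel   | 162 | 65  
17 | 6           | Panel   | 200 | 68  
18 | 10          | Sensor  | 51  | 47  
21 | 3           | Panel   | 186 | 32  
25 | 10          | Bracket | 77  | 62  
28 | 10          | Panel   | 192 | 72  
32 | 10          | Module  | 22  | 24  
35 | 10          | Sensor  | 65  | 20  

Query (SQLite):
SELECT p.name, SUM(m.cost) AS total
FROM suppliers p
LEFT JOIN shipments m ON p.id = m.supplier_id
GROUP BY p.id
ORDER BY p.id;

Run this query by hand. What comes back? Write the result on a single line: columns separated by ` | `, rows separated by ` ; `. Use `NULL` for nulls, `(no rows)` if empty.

LEFT JOIN keeps every suppliers row; unmatched ones get NULL for shipments columns.
Group by suppliers.id and compute SUM(m.cost). SUM over an all-NULL group is NULL.
  3: ids {13, 15, 16, 21} → SUM(m.cost)=149
  6: ids {4, 7, 14, 17} → SUM(m.cost)=251
  10: ids {18, 25, 28, 32, 35} → SUM(m.cost)=225

Ivy | 149 ; Tara | 251 ; Kira | 225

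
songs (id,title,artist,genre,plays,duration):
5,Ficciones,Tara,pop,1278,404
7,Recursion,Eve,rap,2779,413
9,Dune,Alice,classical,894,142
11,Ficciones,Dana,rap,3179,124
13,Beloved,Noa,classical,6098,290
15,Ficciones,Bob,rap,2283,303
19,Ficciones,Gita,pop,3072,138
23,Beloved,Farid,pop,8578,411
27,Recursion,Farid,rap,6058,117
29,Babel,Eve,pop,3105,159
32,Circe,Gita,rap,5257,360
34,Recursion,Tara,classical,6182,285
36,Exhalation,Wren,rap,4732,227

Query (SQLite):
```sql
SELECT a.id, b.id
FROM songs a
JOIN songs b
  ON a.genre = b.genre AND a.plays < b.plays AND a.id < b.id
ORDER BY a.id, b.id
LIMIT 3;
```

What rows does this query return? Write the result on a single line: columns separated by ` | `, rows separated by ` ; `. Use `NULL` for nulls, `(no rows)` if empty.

Pairs (a,b) with same genre, a.plays < b.plays, a.id < b.id.
genre groups: classical:{9,13,34} pop:{5,19,23,29} rap:{7,11,15,27,32,36}
Ordered by (a.id, b.id); first 3.

5 | 19 ; 5 | 23 ; 5 | 29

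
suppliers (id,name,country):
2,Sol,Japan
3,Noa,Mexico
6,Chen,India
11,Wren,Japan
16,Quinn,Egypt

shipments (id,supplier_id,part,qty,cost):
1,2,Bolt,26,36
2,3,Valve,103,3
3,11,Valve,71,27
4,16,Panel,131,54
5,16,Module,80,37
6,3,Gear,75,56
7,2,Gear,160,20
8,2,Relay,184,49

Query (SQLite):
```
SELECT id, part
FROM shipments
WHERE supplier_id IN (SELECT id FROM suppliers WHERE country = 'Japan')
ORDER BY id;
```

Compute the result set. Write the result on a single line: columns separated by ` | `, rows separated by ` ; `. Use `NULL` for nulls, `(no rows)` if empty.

1 | Bolt ; 3 | Valve ; 7 | Gear ; 8 | Relay

Inner query: suppliers.id where country = 'Japan'.
Outer: keep shipments rows whose supplier_id is in that set.
Inner query → {2, 11}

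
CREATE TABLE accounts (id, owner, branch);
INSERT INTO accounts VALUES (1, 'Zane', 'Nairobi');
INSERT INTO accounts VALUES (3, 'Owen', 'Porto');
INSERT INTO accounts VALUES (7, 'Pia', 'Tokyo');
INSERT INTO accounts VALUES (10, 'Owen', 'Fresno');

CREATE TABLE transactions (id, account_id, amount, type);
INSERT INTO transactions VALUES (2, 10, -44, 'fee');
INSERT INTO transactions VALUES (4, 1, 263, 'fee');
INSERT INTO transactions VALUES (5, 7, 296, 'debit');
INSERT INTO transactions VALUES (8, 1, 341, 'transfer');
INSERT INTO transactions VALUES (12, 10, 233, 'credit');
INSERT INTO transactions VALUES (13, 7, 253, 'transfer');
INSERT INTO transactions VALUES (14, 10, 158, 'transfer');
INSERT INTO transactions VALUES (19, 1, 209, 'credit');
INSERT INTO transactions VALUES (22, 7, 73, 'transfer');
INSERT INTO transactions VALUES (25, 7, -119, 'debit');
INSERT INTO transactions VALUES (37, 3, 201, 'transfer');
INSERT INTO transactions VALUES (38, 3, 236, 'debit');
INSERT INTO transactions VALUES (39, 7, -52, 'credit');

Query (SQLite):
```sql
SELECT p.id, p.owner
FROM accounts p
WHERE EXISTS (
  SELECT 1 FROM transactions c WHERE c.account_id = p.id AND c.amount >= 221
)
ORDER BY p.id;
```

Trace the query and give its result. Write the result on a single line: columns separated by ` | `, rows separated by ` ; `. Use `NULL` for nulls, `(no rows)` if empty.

For each accounts row, check whether any transactions with matching account_id has amount >= 221.
Keep rows where that is true.

1 | Zane ; 3 | Owen ; 7 | Pia ; 10 | Owen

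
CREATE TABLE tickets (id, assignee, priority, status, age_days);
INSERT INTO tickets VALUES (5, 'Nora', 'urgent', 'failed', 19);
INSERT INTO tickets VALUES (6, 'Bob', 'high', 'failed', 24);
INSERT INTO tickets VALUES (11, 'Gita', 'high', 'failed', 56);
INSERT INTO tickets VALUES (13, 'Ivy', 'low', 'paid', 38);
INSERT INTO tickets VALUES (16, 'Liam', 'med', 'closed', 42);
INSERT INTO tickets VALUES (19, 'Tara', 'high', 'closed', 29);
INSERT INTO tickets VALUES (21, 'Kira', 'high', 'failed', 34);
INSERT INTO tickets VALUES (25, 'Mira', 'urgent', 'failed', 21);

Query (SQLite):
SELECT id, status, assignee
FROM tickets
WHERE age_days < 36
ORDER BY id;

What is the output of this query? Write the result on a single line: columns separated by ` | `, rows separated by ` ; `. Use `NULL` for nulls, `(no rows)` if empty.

age_days < 36: ids {5, 6, 19, 21, 25}

5 | failed | Nora ; 6 | failed | Bob ; 19 | closed | Tara ; 21 | failed | Kira ; 25 | failed | Mira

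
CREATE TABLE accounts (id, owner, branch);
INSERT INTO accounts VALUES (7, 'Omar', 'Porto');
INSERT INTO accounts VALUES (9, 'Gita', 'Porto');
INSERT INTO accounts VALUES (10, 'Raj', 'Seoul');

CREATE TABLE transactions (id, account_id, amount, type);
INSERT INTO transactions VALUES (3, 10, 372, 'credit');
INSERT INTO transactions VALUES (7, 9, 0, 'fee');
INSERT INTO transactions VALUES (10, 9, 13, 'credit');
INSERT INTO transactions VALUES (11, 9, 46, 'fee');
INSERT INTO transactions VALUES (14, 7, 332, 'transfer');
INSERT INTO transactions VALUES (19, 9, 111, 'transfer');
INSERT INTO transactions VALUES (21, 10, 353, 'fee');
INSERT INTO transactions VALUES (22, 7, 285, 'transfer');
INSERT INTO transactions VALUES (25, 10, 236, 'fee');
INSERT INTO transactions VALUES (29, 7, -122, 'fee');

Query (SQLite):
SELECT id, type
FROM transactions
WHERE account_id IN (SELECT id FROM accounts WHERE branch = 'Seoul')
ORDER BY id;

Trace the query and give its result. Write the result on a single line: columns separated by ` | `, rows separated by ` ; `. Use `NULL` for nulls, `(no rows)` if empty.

Inner query: accounts.id where branch = 'Seoul'.
Outer: keep transactions rows whose account_id is in that set.
Inner query → {10}

3 | credit ; 21 | fee ; 25 | fee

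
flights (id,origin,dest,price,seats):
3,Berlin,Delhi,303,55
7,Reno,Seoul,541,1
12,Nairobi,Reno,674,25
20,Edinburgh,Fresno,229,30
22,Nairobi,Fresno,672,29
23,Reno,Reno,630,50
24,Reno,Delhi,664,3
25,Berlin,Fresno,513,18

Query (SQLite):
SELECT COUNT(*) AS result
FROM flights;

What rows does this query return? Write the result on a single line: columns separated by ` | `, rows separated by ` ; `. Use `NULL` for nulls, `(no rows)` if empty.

8

All price values: [303, 541, 674, 229, 672, 630, 664, 513].
COUNT(*) counts rows → 8.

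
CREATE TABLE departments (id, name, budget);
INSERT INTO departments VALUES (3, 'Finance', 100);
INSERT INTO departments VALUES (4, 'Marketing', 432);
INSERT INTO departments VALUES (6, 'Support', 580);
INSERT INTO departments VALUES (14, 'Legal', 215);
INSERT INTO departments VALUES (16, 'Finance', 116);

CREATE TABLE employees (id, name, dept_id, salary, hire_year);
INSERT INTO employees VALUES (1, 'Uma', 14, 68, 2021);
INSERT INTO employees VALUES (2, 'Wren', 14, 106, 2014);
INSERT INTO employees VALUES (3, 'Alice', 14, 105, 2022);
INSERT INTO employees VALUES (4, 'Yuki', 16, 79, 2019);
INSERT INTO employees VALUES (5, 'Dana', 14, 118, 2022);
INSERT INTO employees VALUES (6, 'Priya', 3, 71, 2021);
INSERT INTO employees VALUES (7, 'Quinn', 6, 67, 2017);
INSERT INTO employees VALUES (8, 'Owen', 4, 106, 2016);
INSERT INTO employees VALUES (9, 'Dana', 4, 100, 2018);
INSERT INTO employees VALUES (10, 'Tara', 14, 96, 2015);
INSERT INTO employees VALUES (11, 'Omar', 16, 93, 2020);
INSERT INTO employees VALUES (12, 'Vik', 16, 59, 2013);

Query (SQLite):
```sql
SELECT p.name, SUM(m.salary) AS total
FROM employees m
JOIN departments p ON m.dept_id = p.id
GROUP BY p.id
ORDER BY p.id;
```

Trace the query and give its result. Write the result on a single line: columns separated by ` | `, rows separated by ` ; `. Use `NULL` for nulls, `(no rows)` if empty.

Finance | 71 ; Marketing | 206 ; Support | 67 ; Legal | 493 ; Finance | 231

Join each employees row to its departments via dept_id.
Group joined rows by departments.id; compute SUM(m.salary) per group.
  3: ids {6} → SUM(m.salary)=71
  4: ids {8, 9} → SUM(m.salary)=206
  6: ids {7} → SUM(m.salary)=67
  14: ids {1, 2, 3, 5, 10} → SUM(m.salary)=493
  16: ids {4, 11, 12} → SUM(m.salary)=231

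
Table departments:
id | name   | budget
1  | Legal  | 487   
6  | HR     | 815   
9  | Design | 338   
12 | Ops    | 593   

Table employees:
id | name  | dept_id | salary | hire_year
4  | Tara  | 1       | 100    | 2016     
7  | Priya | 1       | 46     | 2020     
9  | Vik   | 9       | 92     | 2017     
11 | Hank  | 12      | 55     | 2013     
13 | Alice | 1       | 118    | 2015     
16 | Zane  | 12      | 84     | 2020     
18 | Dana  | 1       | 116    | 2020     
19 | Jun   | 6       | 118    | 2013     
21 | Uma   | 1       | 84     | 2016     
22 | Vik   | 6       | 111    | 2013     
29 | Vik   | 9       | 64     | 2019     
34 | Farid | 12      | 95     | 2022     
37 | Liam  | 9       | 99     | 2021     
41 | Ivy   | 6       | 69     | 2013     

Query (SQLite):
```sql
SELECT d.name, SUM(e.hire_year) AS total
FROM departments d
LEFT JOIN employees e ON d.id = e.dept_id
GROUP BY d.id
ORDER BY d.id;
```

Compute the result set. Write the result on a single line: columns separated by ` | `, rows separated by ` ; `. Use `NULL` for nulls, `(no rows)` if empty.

LEFT JOIN keeps every departments row; unmatched ones get NULL for employees columns.
Group by departments.id and compute SUM(e.hire_year). SUM over an all-NULL group is NULL.
  1: ids {4, 7, 13, 18, 21} → SUM(e.hire_year)=10087
  6: ids {19, 22, 41} → SUM(e.hire_year)=6039
  9: ids {9, 29, 37} → SUM(e.hire_year)=6057
  12: ids {11, 16, 34} → SUM(e.hire_year)=6055

Legal | 10087 ; HR | 6039 ; Design | 6057 ; Ops | 6055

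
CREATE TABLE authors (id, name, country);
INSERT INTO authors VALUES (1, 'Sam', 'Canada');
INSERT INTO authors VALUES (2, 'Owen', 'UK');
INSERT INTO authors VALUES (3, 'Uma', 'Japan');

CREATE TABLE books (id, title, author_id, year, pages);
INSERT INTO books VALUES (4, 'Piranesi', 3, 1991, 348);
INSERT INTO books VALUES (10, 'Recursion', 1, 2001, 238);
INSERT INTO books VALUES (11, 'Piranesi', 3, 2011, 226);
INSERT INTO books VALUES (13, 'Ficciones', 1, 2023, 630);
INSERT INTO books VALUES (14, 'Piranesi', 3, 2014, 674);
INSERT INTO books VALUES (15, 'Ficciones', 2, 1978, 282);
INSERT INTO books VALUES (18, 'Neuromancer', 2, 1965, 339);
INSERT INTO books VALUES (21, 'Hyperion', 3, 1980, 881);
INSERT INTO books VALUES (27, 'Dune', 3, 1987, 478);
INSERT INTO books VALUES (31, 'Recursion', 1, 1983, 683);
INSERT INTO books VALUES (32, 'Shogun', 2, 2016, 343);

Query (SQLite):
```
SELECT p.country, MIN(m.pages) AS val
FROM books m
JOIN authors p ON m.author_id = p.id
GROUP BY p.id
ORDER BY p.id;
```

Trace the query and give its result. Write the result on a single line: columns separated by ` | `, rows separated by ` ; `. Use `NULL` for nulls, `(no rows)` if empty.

Join each books row to its authors via author_id.
Group joined rows by authors.id; compute MIN(m.pages) per group.
  1: ids {10, 13, 31} → MIN(m.pages)=238
  2: ids {15, 18, 32} → MIN(m.pages)=282
  3: ids {4, 11, 14, 21, 27} → MIN(m.pages)=226

Canada | 238 ; UK | 282 ; Japan | 226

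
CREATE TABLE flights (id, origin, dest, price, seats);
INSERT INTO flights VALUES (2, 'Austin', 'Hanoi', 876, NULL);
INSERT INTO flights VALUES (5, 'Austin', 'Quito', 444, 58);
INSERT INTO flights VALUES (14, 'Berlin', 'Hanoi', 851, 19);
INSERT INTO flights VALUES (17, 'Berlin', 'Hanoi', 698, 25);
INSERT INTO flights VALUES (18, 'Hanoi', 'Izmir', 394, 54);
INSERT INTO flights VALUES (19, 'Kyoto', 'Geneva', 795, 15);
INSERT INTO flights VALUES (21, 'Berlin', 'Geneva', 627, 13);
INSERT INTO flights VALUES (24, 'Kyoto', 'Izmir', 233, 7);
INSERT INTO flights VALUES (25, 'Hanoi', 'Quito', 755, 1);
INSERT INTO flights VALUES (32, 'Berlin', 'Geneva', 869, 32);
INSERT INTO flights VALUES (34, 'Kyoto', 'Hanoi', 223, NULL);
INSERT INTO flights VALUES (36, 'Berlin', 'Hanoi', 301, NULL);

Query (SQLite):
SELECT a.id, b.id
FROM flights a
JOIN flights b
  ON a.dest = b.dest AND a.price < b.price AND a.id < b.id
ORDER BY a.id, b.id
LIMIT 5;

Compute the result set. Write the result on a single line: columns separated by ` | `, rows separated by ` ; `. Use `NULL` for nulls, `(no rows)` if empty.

Pairs (a,b) with same dest, a.price < b.price, a.id < b.id.
dest groups: Geneva:{19,21,32} Hanoi:{2,14,17,34,36} Izmir:{18,24} Quito:{5,25}
Ordered by (a.id, b.id); first 5.

5 | 25 ; 19 | 32 ; 21 | 32 ; 34 | 36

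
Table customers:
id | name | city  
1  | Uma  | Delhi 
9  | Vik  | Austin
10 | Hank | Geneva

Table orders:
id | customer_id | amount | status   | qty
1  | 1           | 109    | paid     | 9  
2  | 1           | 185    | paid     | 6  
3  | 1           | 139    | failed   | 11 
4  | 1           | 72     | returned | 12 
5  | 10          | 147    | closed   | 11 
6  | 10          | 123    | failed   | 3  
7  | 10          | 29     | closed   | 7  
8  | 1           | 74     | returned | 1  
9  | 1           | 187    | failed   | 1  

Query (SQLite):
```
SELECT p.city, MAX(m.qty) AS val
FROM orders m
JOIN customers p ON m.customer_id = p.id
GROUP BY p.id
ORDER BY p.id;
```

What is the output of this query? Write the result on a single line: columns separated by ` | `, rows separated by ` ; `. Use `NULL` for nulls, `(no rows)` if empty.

Delhi | 12 ; Geneva | 11

Join each orders row to its customers via customer_id.
Group joined rows by customers.id; compute MAX(m.qty) per group.
  1: ids {1, 2, 3, 4, 8, 9} → MAX(m.qty)=12
  10: ids {5, 6, 7} → MAX(m.qty)=11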